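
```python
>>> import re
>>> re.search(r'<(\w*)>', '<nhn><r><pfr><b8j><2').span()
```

The match spans [0:5] → '<nhn>'.

(0, 5)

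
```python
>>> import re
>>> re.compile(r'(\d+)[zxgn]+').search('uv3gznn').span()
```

The pattern matches one or more of a digit (captured); then one or more of one of [zxgn].
Unlike `match`, `search` isn't anchored — it looks for the pattern anywhere in the string.
The match spans [2:7] → '3gznn'.
Captured: group 1 = '3'.

(2, 7)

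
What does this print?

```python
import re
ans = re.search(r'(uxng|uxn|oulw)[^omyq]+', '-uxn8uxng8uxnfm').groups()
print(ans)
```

`search` walks the string left to right and returns the first match it finds.
The match spans [1:14] → 'uxn8uxng8uxnf'.
Captured: group 1 = 'uxn'.

('uxn',)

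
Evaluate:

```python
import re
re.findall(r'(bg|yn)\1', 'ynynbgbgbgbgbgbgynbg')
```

`\1` has to match the exact text group 1 already captured.
One capturing group, so `findall` returns just the captured substring from each match — 4 in all.

['yn', 'bg', 'bg', 'bg']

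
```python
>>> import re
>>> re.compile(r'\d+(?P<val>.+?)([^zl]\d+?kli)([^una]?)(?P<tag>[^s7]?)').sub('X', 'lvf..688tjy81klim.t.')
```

Pattern: one or more of a digit; then one or more of any character (lazy) (captured as 'val'); then any character except [zl], then one or more of a digit (lazy), then the literal 'kli' (captured); then optionally any character except [una] (captured); then optionally any character except [s7] (captured as 'tag').
Matches: at [5:18] → '688tjy81klim.'.
`sub` substitutes 'X' at each match site.

'lvf..Xt.'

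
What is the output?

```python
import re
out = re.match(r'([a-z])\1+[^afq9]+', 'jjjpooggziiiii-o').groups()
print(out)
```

After group 1 captures some text, `\1` only succeeds where that same text appears again.
`match` is anchored at position 0; if the pattern doesn't fit there, it returns None.
The match spans [0:16] → 'jjjpooggziiiii-o'.
Captured: group 1 = 'j'.

('j',)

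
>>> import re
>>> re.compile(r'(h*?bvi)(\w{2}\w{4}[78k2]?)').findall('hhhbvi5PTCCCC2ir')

[('hhhbvi', '5PTCCC')]

This matches zero or more of a literal 'h' (lazy), then the literal 'bvi' (captured); then exactly 2 of a word character, then exactly 4 of a word character, then optionally one of [78k2] (captured).
Multiple groups make `findall` return tuples — one 2-tuple for the one match.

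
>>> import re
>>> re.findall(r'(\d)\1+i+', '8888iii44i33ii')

['8', '4', '3']

The backreference `\1` re-matches whatever the first group consumed, character for character.
Scanning left to right: at [0:7] match '8888iii', group 1 = '8'; at [7:10] match '44i', group 1 = '4'; at [10:14] match '33ii', group 1 = '3'.
`findall` collects group 1 from each match (3 total).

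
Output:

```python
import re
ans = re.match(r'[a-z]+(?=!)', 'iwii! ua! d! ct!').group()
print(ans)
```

iwii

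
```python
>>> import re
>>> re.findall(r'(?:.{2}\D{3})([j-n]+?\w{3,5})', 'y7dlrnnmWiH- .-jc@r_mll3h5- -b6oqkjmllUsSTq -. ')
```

['nnmWiH', 'mll3h5', 'jmllUs']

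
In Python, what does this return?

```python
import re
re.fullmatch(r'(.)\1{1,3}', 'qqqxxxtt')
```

None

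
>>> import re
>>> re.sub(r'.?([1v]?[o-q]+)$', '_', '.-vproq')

This matches optionally any character; then optionally one of [1v], then one or more of a character in [o-q] (captured); then anchored at the end.
Every occurrence is swapped for '_'.

'.-vp_'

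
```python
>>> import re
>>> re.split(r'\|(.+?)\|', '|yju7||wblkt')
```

['', 'yju7', '|wblkt']

A `+?`/`*?`/`{m,n}?` starts at its minimum and grows only as far as needed for what follows to match.
The group in the pattern means `split` returns the separators' captures alongside the pieces.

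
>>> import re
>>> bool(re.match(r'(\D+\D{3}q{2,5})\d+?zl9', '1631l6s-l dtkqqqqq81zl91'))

`re.match` won't scan ahead — the pattern has to work from the very first character.
Here the string doesn't start with a match, so the call returns None, and `bool(None)` is False.

False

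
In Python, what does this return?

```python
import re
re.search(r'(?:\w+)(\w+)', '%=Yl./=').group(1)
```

The match spans [2:4] → 'Yl'.
Captured: group 1 = 'l'.

'l'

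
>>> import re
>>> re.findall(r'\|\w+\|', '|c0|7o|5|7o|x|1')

Walking the string: at [0:4] → '|c0|'; at [6:9] → '|5|'; at [11:14] → '|x|'.
`findall` yields the raw match text (3 of them) because the pattern has no groups.

['|c0|', '|5|', '|x|']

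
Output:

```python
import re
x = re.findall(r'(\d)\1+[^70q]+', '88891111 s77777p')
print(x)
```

A backreference is literal: `\1` must see the identical characters the first group matched.
Walking the string: at [0:10] match '88891111 s', group 1 = '8'; at [10:16] match '77777p', group 1 = '7'.
Because there's exactly one group, `findall` drops the full match and keeps group 1 from each hit.

['8', '7']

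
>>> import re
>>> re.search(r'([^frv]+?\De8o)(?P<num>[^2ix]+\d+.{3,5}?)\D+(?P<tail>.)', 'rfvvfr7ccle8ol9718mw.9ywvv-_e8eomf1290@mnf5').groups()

('7ccle8o', 'l9718mw.9ywvv-_e8eomf1290@mn', '5')

The pattern matches one or more of any character except [frv] (lazy), then a non-digit, then the literal 'e8o' (captured); then one or more of any character except [2ix], then one or more of a digit, then 3 to 5 of any character (lazy) (captured as 'num'); then one or more of a non-digit; then any character (captured as 'tail').
`re.search` tries every starting position until one works.
The match spans [6:43] → '7ccle8ol9718mw.9ywvv-_e8eomf1290@mnf5'.
Captured: group 1 = '7ccle8o', group 2 = 'l9718mw.9ywvv-_e8eomf1290@mn', group 3 = '5'.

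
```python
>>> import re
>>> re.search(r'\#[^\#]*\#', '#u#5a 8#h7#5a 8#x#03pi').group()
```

'#u#'

The match spans [0:3] → '#u#'.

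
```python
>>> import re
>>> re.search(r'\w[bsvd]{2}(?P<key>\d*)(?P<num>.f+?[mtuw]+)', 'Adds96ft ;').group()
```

'dds96ft'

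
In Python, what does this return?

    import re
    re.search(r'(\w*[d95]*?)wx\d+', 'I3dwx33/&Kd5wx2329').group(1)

'I3d'

Pattern: zero or more of a word character, then zero or more of one of [d95] (lazy) (captured); then the literal 'wx', then one or more of a digit.
Unlike `match`, `search` isn't anchored — it looks for the pattern anywhere in the string.
The match spans [0:7] → 'I3dwx33'.
Captured: group 1 = 'I3d'.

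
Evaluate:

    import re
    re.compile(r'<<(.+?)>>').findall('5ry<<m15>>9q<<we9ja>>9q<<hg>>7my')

['m15', 'we9ja', 'hg']

Scanning left to right: at [3:10] match '<<m15>>', group 1 = 'm15'; at [12:21] match '<<we9ja>>', group 1 = 'we9ja'; at [23:29] match '<<hg>>', group 1 = 'hg'.
Because there's exactly one group, `findall` drops the full match and keeps group 1 from each hit.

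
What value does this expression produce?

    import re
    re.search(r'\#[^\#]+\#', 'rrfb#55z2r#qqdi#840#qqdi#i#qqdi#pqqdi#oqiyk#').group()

'#55z2r#'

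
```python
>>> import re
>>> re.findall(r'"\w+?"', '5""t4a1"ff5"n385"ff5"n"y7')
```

['"t4a1"', '"n385"', '"n"']

Since nothing is captured, `findall` lists the 3 matched substrings directly.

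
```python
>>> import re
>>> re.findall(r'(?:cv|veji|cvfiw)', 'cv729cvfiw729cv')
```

['cv', 'cv', 'cv']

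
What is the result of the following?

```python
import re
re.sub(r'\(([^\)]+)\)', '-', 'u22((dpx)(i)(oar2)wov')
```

'u22---wov'

Every occurrence is swapped for '-'.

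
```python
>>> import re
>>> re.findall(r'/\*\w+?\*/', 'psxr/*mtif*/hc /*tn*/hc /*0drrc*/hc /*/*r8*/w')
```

Walking the string: at [4:12] → '/*mtif*/'; at [15:21] → '/*tn*/'; at [24:33] → '/*0drrc*/'; at [38:44] → '/*r8*/'.
`findall` yields the raw match text (4 of them) because the pattern has no groups.

['/*mtif*/', '/*tn*/', '/*0drrc*/', '/*r8*/']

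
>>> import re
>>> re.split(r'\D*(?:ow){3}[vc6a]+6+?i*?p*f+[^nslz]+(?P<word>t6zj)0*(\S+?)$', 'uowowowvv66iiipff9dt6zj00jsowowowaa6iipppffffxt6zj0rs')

Pattern: zero or more of a non-digit, then the literal 'ow' repeated 3 times; then one or more of one of [vc6a], then one or more of a literal '6' (lazy), then zero or more of a literal 'i' (lazy); then zero or more of the literal 'p', then one or more of the literal 'f', then one or more of any character except [nslz]; then a literal 't', then the literal '6zj' (captured as 'word'); then zero or more of a literal '0'; then one or more of a non-whitespace character (lazy) (captured); then anchored at the end.
Matches to split on: at [0:53] → 'uowowowvv66iiipff9dt6zj00jsowowowaa6iipppffffxt6zj0rs'.
With a capturing group present, the delimiter's captured portion is kept in the result list.

['', 't6zj', 'jsowowowaa6iipppffffxt6zj0rs', '']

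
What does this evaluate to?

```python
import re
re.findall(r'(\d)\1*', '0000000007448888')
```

['0', '7', '4', '8']

A backreference is literal: `\1` must see the identical characters the first group matched.
One capturing group, so `findall` returns just the captured substring from each match — 4 in all.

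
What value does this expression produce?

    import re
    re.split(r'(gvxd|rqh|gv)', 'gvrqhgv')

['', 'gv', '', 'rqh', '', 'gv', '']

Because the pattern has a capturing group, `split` also inserts each captured text between the pieces.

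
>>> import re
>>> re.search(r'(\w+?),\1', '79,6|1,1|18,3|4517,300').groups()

('1',)

The backreference `\1` re-matches whatever the first group consumed, character for character.
`re.search` scans for the first position where the pattern succeeds.
The match spans [5:8] → '1,1'.
Captured: group 1 = '1'.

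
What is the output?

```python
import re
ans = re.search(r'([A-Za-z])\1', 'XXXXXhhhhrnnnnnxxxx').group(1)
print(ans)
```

X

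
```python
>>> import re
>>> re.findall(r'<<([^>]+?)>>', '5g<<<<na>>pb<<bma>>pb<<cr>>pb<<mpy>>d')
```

Walking the string: at [2:10] match '<<<<na>>', group 1 = '<<na'; at [12:19] match '<<bma>>', group 1 = 'bma'; at [21:27] match '<<cr>>', group 1 = 'cr'; at [29:36] match '<<mpy>>', group 1 = 'mpy'.
`findall` collects group 1 from each match (4 total).

['<<na', 'bma', 'cr', 'mpy']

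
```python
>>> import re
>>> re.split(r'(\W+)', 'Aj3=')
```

Pattern: one or more of a non-word character (captured).
Matches to split on: at [3:4] → '='.
Because the pattern has a capturing group, `split` also inserts each captured text between the pieces.

['Aj3', '=', '']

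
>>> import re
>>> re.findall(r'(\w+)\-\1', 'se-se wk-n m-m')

A backreference is literal: `\1` must see the identical characters the first group matched.
Scanning left to right: at [0:5] match 'se-se', group 1 = 'se'; at [11:14] match 'm-m', group 1 = 'm'.
With a single group, `findall` returns only what that group captured — 2 items.

['se', 'm']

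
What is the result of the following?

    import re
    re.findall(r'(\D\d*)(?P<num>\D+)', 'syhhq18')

[('s', 'yhhq')]

This matches a non-digit, then zero or more of a digit (captured); then one or more of a non-digit (captured as 'num').
Scanning left to right: at [0:5] match 'syhhq', groups = ('s', 'yhhq').
With 2 capturing groups, `findall` returns a 2-tuple per match.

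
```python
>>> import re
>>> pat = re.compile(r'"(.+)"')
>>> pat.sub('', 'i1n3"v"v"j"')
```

Each match is replaced by ''.

'i1n3'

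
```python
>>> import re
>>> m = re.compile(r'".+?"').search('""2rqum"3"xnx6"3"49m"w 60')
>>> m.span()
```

A `+?`/`*?`/`{m,n}?` starts at its minimum and grows only as far as needed for what follows to match.
`re.search` tries every starting position until one works.
The match spans [0:8] → '""2rqum"'.

(0, 8)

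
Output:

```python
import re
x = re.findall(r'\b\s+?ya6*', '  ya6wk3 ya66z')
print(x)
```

Pattern: a word boundary (`\b`, zero-width); then one or more of whitespace (lazy); then the literal 'ya', then zero or more of the literal '6'.
Scanning left to right: at [8:13] → ' ya66'.
`findall` yields the raw match text (1 of them) because the pattern has no groups.

[' ya66']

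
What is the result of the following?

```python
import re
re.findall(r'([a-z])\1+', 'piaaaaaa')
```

The backreference `\1` re-matches whatever the first group consumed, character for character.
Because there's exactly one group, `findall` drops the full match and keeps group 1 from the one hit.

['a']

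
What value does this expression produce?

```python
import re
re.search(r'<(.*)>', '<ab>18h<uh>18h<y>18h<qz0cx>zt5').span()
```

The match spans [0:27] → '<ab>18h<uh>18h<y>18h<qz0cx>'.

(0, 27)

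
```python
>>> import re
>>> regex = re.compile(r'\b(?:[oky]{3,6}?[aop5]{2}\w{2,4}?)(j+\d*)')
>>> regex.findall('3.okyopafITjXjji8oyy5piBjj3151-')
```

['j']

The pattern matches a word boundary (`\b`, zero-width); then 3 to 6 of one of [oky] (lazy), then exactly 2 of one of [aop5], then 2 to 4 of a word character (lazy) (non-capturing group); then one or more of the literal 'j', then zero or more of a digit (captured).
`findall` collects group 1 from the one match (1 total).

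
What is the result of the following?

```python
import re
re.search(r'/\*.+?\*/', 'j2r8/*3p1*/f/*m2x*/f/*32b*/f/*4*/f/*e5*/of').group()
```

A `+?`/`*?`/`{m,n}?` starts at its minimum and grows only as far as needed for what follows to match.
`re.search` tries every starting position until one works.
The match spans [4:11] → '/*3p1*/'.

'/*3p1*/'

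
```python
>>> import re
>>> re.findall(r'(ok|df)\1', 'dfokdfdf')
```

`\1` is not a pattern — it's the concrete string captured by group 1, re-applied verbatim.
Matches: at [4:8] match 'dfdf', group 1 = 'df'.
One capturing group, so `findall` returns just the captured substring from the one match — 1 in all.

['df']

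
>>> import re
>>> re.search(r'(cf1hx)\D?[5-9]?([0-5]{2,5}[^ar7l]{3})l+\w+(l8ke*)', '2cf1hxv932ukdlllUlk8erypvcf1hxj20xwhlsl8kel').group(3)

'l8ke'

Pattern: the literal 'cf1', then the literal 'hx' (captured); then optionally a non-digit, then optionally a character in [5-9]; then 2 to 5 of a character in [0-5], then exactly 3 of any character except [ar7l] (captured); then one or more of the literal 'l', then one or more of a word character; then the literal 'l8k', then zero or more of a literal 'e' (captured).
Unlike `match`, `search` isn't anchored — it looks for the pattern anywhere in the string.
The match spans [1:42] → 'cf1hxv932ukdlllUlk8erypvcf1hxj20xwhlsl8ke'.
Captured: group 1 = 'cf1hx', group 2 = '32ukd', group 3 = 'l8ke'.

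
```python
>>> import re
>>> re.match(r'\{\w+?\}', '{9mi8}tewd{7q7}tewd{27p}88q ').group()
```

'{9mi8}'

`re.match` only tries the pattern at the start of the string.
The match spans [0:6] → '{9mi8}'.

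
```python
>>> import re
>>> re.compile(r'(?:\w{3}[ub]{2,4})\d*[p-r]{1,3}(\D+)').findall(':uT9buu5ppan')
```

['an']

Pattern: exactly 3 of a word character, then 2 to 4 of one of [ub] (non-capturing group); then zero or more of a digit, then 1 to 3 of a character in [p-r]; then one or more of a non-digit (captured).
Scanning left to right: at [1:12] match 'uT9buu5ppan', group 1 = 'an'.
Because there's exactly one group, `findall` drops the full match and keeps group 1 from the one hit.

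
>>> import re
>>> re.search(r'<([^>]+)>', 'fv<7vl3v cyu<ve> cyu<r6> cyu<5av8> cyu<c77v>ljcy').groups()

('7vl3v cyu<ve',)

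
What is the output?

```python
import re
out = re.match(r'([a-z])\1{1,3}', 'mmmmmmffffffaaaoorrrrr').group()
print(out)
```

mmmm

`\1` has to match the exact text group 1 already captured.
`match` is anchored at position 0; if the pattern doesn't fit there, it returns None.
The match spans [0:4] → 'mmmm'.
Captured: group 1 = 'm'.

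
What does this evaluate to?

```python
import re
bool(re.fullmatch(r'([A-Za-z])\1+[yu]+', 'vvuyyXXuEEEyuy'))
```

After group 1 captures some text, `\1` only succeeds where that same text appears again.
`re.fullmatch` requires the pattern to consume the entire string.
Here there's no way to consume every character, so the call returns None, and `bool(None)` is False.

False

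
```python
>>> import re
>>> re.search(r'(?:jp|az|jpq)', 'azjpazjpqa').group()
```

The match spans [0:2] → 'az'.

'az'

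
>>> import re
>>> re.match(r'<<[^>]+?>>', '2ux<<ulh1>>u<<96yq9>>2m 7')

None

`re.match` won't scan ahead — the pattern has to work from the very first character.
Here position 0 doesn't satisfy it, so the call returns None.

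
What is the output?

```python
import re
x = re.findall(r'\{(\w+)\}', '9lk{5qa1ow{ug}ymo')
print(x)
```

['ug']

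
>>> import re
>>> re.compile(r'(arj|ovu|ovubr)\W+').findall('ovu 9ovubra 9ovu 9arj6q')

['ovu', 'ovu']

Because there's exactly one group, `findall` drops the full match and keeps group 1 from each hit.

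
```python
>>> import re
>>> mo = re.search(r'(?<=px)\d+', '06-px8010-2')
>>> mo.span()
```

The lookaround is zero-width — it requires the adjacent text to match without consuming it, so the asserted text isn't part of the match.
`re.search` scans for the first position where the pattern succeeds.
The match spans [5:9] → '8010'.

(5, 9)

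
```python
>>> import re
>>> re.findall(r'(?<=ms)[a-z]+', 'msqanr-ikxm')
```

['qanr']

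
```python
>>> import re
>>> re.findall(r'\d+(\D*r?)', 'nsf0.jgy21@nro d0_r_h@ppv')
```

One capturing group, so `findall` returns just the captured substring from each match — 3 in all.

['.jgy', '@nro d', '_r_h@ppv']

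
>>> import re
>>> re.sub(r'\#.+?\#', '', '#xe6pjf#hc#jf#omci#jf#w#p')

'hcomciw#p'

Matches: at [0:8] → '#xe6pjf#'; at [10:14] → '#jf#'; at [18:22] → '#jf#'.
Each match is replaced by ''.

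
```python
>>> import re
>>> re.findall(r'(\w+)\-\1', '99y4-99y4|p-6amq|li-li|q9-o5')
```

['99y4', 'li']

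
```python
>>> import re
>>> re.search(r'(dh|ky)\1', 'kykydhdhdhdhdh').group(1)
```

The match spans [0:4] → 'kyky'.
Captured: group 1 = 'ky'.

'ky'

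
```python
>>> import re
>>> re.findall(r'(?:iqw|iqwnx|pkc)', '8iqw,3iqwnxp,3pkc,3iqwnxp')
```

['iqw', 'iqw', 'pkc', 'iqw']

Alternation tries branches left to right and keeps the first one that lets the overall match succeed at that position.
Scanning left to right: at [1:4] → 'iqw'; at [6:9] → 'iqw'; at [14:17] → 'pkc'; at [19:22] → 'iqw'.
No capturing groups, so `findall` returns the 4 full match strings.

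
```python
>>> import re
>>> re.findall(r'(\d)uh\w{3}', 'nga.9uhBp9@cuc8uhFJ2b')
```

This matches a digit (captured); then the literal 'uh', then exactly 3 of a word character.
Walking the string: at [4:10] match '9uhBp9', group 1 = '9'; at [14:20] match '8uhFJ2', group 1 = '8'.
With a single group, `findall` returns only what that group captured — 2 items.

['9', '8']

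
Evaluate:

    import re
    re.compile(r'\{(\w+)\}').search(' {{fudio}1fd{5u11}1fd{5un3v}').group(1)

'fudio'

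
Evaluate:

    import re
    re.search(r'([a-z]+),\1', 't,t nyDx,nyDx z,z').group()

't,t'

`\1` is not a pattern — it's the concrete string captured by group 1, re-applied verbatim.
`re.search` scans for the first position where the pattern succeeds.
The match spans [0:3] → 't,t'.
Captured: group 1 = 't'.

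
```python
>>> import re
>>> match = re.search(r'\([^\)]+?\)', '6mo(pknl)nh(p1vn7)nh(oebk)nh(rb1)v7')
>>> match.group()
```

The match spans [3:9] → '(pknl)'.

'(pknl)'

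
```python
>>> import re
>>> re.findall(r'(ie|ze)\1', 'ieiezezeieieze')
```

`\1` is not a pattern — it's the concrete string captured by group 1, re-applied verbatim.
Scanning left to right: at [0:4] match 'ieie', group 1 = 'ie'; at [4:8] match 'zeze', group 1 = 'ze'; at [8:12] match 'ieie', group 1 = 'ie'.
Because there's exactly one group, `findall` drops the full match and keeps group 1 from each hit.

['ie', 'ze', 'ie']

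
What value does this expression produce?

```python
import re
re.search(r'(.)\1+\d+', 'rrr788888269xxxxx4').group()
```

'rrr788888269'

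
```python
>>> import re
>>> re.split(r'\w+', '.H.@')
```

Pattern: one or more of a word character.
Matches to split on: at [1:2] → 'H'.
The string is cut at each match, leaving 2 pieces.

['.', '.@']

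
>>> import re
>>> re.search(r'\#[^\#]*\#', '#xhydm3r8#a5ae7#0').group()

'#xhydm3r8#'

The match spans [0:10] → '#xhydm3r8#'.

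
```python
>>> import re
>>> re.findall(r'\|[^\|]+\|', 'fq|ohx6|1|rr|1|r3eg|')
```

['|ohx6|', '|rr|', '|r3eg|']

Scanning left to right: at [2:8] → '|ohx6|'; at [9:13] → '|rr|'; at [14:20] → '|r3eg|'.
No capturing groups, so `findall` returns the 3 full match strings.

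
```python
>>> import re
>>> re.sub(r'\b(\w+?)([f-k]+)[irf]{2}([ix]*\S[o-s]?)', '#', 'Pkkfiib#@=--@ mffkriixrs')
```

The pattern matches a word boundary (`\b`, zero-width); then one or more of a word character (lazy) (captured); then one or more of a character in [f-k] (captured); then exactly 2 of one of [irf]; then zero or more of one of [ix], then a non-whitespace character, then optionally a character in [o-s] (captured).
`sub` substitutes '#' at each match site.

'##@=--@ #'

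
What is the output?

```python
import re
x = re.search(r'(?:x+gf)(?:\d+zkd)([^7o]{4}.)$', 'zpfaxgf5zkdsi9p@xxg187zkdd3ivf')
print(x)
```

Pattern: one or more of a literal 'x', then the literal 'gf' (non-capturing group); then one or more of a digit, then the literal 'zkd' (non-capturing group); then exactly 4 of any character except [7o], then any character (captured); then anchored at the end.
Unlike `match`, `search` isn't anchored — it looks for the pattern anywhere in the string.
Here the pattern never matches, so the call returns None.

None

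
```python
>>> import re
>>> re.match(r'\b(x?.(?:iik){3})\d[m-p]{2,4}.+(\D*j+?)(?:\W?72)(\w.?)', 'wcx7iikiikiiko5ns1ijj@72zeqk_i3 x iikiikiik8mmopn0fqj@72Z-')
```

None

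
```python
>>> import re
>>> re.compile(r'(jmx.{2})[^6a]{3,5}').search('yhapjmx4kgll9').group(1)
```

'jmx4k'

The pattern matches the literal 'jmx', then exactly 2 of any character (captured); then 3 to 5 of any character except [6a].
Unlike `match`, `search` isn't anchored — it looks for the pattern anywhere in the string.
The match spans [4:13] → 'jmx4kgll9'.
Captured: group 1 = 'jmx4k'.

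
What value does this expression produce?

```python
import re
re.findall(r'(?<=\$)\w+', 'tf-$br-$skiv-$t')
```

['br', 'skiv', 't']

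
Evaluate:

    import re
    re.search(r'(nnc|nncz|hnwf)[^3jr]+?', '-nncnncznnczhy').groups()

('nnc',)

The match spans [1:5] → 'nncn'.
Captured: group 1 = 'nnc'.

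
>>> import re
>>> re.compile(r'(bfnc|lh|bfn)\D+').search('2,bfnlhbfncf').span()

Unlike `match`, `search` isn't anchored — it looks for the pattern anywhere in the string.
The match spans [2:12] → 'bfnlhbfncf'.
Captured: group 1 = 'bfn'.

(2, 12)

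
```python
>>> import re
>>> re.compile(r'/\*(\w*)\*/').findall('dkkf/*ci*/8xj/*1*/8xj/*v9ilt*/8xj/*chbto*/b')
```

Scanning left to right: at [4:10] match '/*ci*/', group 1 = 'ci'; at [13:18] match '/*1*/', group 1 = '1'; at [21:30] match '/*v9ilt*/', group 1 = 'v9ilt'; at [33:42] match '/*chbto*/', group 1 = 'chbto'.
Because there's exactly one group, `findall` drops the full match and keeps group 1 from each hit.

['ci', '1', 'v9ilt', 'chbto']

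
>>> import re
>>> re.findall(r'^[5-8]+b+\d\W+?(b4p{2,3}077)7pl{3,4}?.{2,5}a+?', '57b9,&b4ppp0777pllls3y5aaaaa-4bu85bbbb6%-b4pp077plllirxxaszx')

['b4ppp077']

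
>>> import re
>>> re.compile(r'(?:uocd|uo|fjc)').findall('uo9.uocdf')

Alternation isn't longest-match — the leftmost alternative that fits at this position is chosen.
Scanning left to right: at [0:2] → 'uo'; at [4:8] → 'uocd'.
With no groups in the pattern, `findall` gives back each whole match — 2 here.

['uo', 'uocd']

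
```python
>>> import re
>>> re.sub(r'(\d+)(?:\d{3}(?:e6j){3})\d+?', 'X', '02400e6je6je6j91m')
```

'X1m'

The pattern matches one or more of a digit (captured); then exactly 3 of a digit, then the literal 'e6j' repeated 3 times (non-capturing group); then one or more of a digit (lazy).
A non-greedy quantifier consumes as few characters as it can — just enough that the remainder of the pattern still matches from where it stops; whatever follows it matches normally.
Matches: at [0:15] → '02400e6je6je6j9'.
Every occurrence is swapped for 'X'.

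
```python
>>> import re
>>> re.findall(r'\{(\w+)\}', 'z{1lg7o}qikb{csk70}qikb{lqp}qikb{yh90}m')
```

['1lg7o', 'csk70', 'lqp', 'yh90']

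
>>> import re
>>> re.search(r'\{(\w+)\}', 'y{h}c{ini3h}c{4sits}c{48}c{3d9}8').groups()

Unlike `match`, `search` isn't anchored — it looks for the pattern anywhere in the string.
The match spans [1:4] → '{h}'.
Captured: group 1 = 'h'.

('h',)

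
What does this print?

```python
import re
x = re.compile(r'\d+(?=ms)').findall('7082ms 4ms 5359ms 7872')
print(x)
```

The lookaround is zero-width — it requires the adjacent text to match without consuming it, so the asserted text isn't part of the match.
Walking the string: at [0:4] → '7082'; at [7:8] → '4'; at [11:15] → '5359'.
`findall` yields the raw match text (3 of them) because the pattern has no groups.

['7082', '4', '5359']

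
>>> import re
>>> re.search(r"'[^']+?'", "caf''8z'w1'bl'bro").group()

"'8z'"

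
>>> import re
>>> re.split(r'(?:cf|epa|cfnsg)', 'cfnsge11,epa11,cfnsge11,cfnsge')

Alternation tries branches left to right and keeps the first one that lets the overall match succeed at that position.
Matches to split on: at [0:2] → 'cf'; at [9:12] → 'epa'; at [15:17] → 'cf'; at [24:26] → 'cf'.
Splitting on the pattern gives 5 pieces.

['', 'nsge11,', '11,', 'nsge11,', 'nsge']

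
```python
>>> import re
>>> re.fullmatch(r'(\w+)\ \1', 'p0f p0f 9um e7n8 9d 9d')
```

None

`re.fullmatch` is like wrapping the pattern in `^…$` (in single-line mode).
Here there's no way to consume every character, so the call returns None.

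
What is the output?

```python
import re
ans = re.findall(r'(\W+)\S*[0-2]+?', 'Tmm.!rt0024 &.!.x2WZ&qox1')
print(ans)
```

['.!', ' &.!.']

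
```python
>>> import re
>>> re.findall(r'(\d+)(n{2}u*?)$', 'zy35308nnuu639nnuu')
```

[('639', 'nnuu')]

The pattern matches one or more of a digit (captured); then exactly 2 of the literal 'n', then zero or more of the literal 'u' (lazy) (captured); then anchored at the end.
Matches: at [11:18] match '639nnuu', groups = ('639', 'nnuu').
2 groups means the one result is a tuple of 2 captured strings — 1 here.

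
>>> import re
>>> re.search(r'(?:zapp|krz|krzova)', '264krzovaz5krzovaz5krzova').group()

'krz'

Alternation isn't longest-match — the leftmost alternative that fits at this position is chosen.
The match spans [3:6] → 'krz'.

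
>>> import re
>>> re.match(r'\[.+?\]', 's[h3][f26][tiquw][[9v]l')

None

`match` is anchored at position 0; if the pattern doesn't fit there, it returns None.
Here the pattern fails at index 0, so the call returns None.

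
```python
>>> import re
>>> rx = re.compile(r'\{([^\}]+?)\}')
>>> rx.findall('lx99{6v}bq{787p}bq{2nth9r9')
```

['6v', '787p']

Because there's exactly one group, `findall` drops the full match and keeps group 1 from each hit.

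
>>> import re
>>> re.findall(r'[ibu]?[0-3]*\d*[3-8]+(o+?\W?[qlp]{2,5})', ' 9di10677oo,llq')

This matches optionally one of [ibu], then zero or more of a character in [0-3]; then zero or more of a digit, then one or more of a character in [3-8]; then one or more of a literal 'o' (lazy), then optionally a non-word character, then 2 to 5 of one of [qlp] (captured).
One capturing group, so `findall` returns just the captured substring from the one match — 1 in all.

['oo,llq']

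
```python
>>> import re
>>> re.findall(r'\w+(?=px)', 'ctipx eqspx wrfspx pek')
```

['cti', 'eqs', 'wrfs']

Because the assertion is zero-width, the text it checks is not consumed and won't appear in the result.
Scanning left to right: at [0:3] → 'cti'; at [6:9] → 'eqs'; at [12:16] → 'wrfs'.
With no groups in the pattern, `findall` gives back each whole match — 3 here.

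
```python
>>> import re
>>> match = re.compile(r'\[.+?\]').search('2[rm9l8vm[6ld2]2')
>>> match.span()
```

`re.search` tries every starting position until one works.
The match spans [1:15] → '[rm9l8vm[6ld2]'.

(1, 15)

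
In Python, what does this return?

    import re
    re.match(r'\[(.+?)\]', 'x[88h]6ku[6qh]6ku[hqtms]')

With `match`, the pattern is implicitly anchored at the beginning.
Here the string doesn't start with a match, so the call returns None.

None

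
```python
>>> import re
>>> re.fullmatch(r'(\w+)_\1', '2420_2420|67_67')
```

`re.fullmatch` is like wrapping the pattern in `^…$` (in single-line mode).
Here the string isn't matched end-to-end, so the call returns None.

None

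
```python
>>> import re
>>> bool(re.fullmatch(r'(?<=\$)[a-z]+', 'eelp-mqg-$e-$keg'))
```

False

`fullmatch` succeeds only if the pattern covers the string from start to end.
Here the pattern can't cover the whole string, so the call returns None, and `bool(None)` is False.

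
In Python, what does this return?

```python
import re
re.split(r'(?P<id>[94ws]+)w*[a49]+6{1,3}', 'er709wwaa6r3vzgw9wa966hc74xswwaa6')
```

['er70', '9ww', 'r3vzg', 'w9w', 'hc74x', 'sww', '']

The pattern matches one or more of one of [94ws] (captured as 'id'); then zero or more of a literal 'w', then one or more of one of [a49], then 1 to 3 of a literal '6'.
Matches to split on: at [4:10] → '9wwaa6'; at [15:22] → 'w9wa966'; at [27:33] → 'swwaa6'.
With a capturing group present, the delimiter's captured portion is kept in the result list.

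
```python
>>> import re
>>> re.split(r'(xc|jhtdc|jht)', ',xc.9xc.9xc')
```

[',', 'xc', '.9', 'xc', '.9', 'xc', '']

Matches to split on: at [1:3] → 'xc'; at [5:7] → 'xc'; at [9:11] → 'xc'.
The group in the pattern means `split` returns the separators' captures alongside the pieces.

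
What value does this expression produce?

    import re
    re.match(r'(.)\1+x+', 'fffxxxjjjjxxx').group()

`\1` has to match the exact text group 1 already captured.
`re.match` won't scan ahead — the pattern has to work from the very first character.
The match spans [0:6] → 'fffxxx'.
Captured: group 1 = 'f'.

'fffxxx'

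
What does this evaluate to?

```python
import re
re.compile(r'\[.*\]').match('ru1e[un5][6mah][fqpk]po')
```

With `match`, the pattern is implicitly anchored at the beginning.
Here the string doesn't start with a match, so the call returns None.

None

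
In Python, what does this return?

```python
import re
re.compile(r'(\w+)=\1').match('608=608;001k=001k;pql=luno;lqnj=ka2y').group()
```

'608=608'

`re.match` only tries the pattern at the start of the string.
The match spans [0:7] → '608=608'.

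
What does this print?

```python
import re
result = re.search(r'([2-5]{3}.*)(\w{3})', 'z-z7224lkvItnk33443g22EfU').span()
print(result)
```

(4, 25)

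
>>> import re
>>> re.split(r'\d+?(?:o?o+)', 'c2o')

This matches one or more of a digit (lazy); then optionally a literal 'o', then one or more of the literal 'o' (non-capturing group).
Matches to split on: at [1:3] → '2o'.
Splitting on the pattern gives 2 pieces.

['c', '']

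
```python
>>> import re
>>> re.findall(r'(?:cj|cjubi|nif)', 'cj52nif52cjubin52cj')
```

The regex engine tests alternatives in the order written; an earlier branch that matches wins even if a later one would match more.
Matches: at [0:2] → 'cj'; at [4:7] → 'nif'; at [9:11] → 'cj'; at [17:19] → 'cj'.
Since nothing is captured, `findall` lists the 4 matched substrings directly.

['cj', 'nif', 'cj', 'cj']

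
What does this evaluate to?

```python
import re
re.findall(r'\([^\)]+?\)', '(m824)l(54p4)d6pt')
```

['(m824)', '(54p4)']

Scanning left to right: at [0:6] → '(m824)'; at [7:13] → '(54p4)'.
`findall` yields the raw match text (2 of them) because the pattern has no groups.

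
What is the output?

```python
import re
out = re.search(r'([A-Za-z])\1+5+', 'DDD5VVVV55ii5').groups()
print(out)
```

The match spans [0:4] → 'DDD5'.
Captured: group 1 = 'D'.

('D',)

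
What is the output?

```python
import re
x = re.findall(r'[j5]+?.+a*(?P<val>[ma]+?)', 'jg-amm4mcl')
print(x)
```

This matches one or more of one of [j5] (lazy), then one or more of any character, then zero or more of a literal 'a'; then one or more of one of [ma] (lazy) (captured as 'val').
Because there's exactly one group, `findall` drops the full match and keeps group 1 from the one hit.

['m']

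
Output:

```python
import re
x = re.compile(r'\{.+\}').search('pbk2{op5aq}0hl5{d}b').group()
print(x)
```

`search` walks the string left to right and returns the first match it finds.
The match spans [4:18] → '{op5aq}0hl5{d}'.

{op5aq}0hl5{d}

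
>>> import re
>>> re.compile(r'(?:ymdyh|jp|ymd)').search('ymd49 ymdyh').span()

Unlike `match`, `search` isn't anchored — it looks for the pattern anywhere in the string.
The match spans [0:3] → 'ymd'.

(0, 3)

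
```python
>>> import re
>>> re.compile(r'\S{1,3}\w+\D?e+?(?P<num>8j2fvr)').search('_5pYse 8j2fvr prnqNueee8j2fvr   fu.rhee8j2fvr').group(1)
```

'8j2fvr'

The pattern matches 1 to 3 of a non-whitespace character, then one or more of a word character; then optionally a non-digit, then one or more of a literal 'e' (lazy); then the literal '8j2', then the literal 'fvr' (captured as 'num').
`re.search` tries every starting position until one works.
The match spans [14:29] → 'prnqNueee8j2fvr'.
Captured: group 1 = '8j2fvr'.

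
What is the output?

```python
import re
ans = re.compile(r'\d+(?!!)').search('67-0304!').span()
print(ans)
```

(0, 2)

The negative lookahead/lookbehind blocks any match where the forbidden context is present.
`re.search` tries every starting position until one works.
The match spans [0:2] → '67'.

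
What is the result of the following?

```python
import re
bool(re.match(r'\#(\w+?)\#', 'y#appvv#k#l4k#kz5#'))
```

`match` is anchored at position 0; if the pattern doesn't fit there, it returns None.
Here the string doesn't start with a match, so the call returns None, and `bool(None)` is False.

False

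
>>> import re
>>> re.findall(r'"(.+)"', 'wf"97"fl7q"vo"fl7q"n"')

['97"fl7q"vo"fl7q"n']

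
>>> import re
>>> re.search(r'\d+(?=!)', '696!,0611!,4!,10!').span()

The `(?=…)`/`(?<=…)` assertion just peeks at neighbouring text; it doesn't advance the match position.
`search` walks the string left to right and returns the first match it finds.
The match spans [0:3] → '696'.

(0, 3)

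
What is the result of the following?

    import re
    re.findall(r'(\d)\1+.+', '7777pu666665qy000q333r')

`\1` is not a pattern — it's the concrete string captured by group 1, re-applied verbatim.
Walking the string: at [0:22] match '7777pu666665qy000q333r', group 1 = '7'.
One capturing group, so `findall` returns just the captured substring from the one match — 1 in all.

['7']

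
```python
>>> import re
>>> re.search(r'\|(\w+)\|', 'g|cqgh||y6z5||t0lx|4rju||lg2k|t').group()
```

'|cqgh|'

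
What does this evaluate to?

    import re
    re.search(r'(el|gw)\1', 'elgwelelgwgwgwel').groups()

The backreference `\1` re-matches whatever the first group consumed, character for character.
`re.search` scans for the first position where the pattern succeeds.
The match spans [4:8] → 'elel'.
Captured: group 1 = 'el'.

('el',)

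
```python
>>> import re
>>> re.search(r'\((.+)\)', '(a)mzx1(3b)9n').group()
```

'(a)mzx1(3b)'

The match spans [0:11] → '(a)mzx1(3b)'.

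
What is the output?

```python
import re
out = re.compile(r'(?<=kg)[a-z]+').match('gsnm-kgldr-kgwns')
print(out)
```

None

`re.match` won't scan ahead — the pattern has to work from the very first character.
Here the string doesn't start with a match, so the call returns None.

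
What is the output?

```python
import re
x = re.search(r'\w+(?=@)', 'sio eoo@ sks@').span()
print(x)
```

The lookaround is zero-width — it requires the adjacent text to match without consuming it, so the asserted text isn't part of the match.
`re.search` tries every starting position until one works.
The match spans [4:7] → 'eoo'.

(4, 7)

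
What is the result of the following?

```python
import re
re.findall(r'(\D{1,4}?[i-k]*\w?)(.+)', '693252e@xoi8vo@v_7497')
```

[('e', '@xoi8vo@v_7497')]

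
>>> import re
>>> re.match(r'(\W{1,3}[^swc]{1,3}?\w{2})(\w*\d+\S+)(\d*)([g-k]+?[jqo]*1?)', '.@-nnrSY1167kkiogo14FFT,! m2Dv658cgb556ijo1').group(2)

The pattern matches 1 to 3 of a non-word character, then 1 to 3 of any character except [swc] (lazy), then exactly 2 of a word character (captured); then zero or more of a word character, then one or more of a digit, then one or more of a non-whitespace character (captured); then zero or more of a digit (captured); then one or more of a character in [g-k] (lazy), then zero or more of one of [jqo], then optionally a literal '1' (captured).
With `match`, the pattern is implicitly anchored at the beginning.
The match spans [0:19] → '.@-nnrSY1167kkiogo1'.
Captured: group 1 = '.@-nnr', group 2 = 'SY1167kkio', group 3 = '', group 4 = 'go1'.

'SY1167kkio'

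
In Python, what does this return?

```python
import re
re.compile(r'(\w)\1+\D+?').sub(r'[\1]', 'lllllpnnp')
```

'[l][n]'

`\1` is not a pattern — it's the concrete string captured by group 1, re-applied verbatim.
The replacement refers to a captured group, so each match is rewritten using its own captured text.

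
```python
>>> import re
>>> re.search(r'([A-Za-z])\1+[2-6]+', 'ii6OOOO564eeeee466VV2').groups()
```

('i',)

The match spans [0:3] → 'ii6'.
Captured: group 1 = 'i'.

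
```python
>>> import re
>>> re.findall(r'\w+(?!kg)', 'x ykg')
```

Because the assertion is negative and zero-width, positions next to the forbidden text are skipped.
`findall` yields the raw match text (2 of them) because the pattern has no groups.

['x', 'ykg']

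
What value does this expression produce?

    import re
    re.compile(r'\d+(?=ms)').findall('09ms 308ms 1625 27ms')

['09', '308', '27']

The positive lookaround only admits positions where the adjacent text matches; those characters stay outside the span.
Walking the string: at [0:2] → '09'; at [5:8] → '308'; at [16:18] → '27'.
With no groups in the pattern, `findall` gives back each whole match — 3 here.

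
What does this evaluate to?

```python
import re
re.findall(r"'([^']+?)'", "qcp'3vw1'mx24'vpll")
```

['3vw1']

Matches: at [3:9] match "'3vw1'", group 1 = '3vw1'.
With a single group, `findall` returns only what that group captured — 1 item.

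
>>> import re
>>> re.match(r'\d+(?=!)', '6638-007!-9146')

Because the assertion is zero-width, the text it checks is not consumed and won't appear in the result.
`match` is anchored at position 0; if the pattern doesn't fit there, it returns None.
Here the string doesn't start with a match, so the call returns None.

None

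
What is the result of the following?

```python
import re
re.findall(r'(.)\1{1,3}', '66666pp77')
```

['6', 'p', '7']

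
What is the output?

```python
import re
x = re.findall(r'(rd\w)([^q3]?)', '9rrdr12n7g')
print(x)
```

2 groups means the one result is a tuple of 2 captured strings — 1 here.

[('rdr', '1')]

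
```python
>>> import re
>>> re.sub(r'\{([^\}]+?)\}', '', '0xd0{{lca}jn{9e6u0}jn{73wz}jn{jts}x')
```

Matches: at [4:10] → '{{lca}'; at [12:19] → '{9e6u0}'; at [21:27] → '{73wz}'; at [29:34] → '{jts}'.
`sub` substitutes '' at each match site.

'0xd0jnjnjnx'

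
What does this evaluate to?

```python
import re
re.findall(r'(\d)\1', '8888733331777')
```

After group 1 captures some text, `\1` only succeeds where that same text appears again.
Scanning left to right: at [0:2] match '88', group 1 = '8'; at [2:4] match '88', group 1 = '8'; at [5:7] match '33', group 1 = '3'; at [7:9] match '33', group 1 = '3'; at [10:12] match '77', group 1 = '7'.
`findall` collects group 1 from each match (5 total).

['8', '8', '3', '3', '7']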